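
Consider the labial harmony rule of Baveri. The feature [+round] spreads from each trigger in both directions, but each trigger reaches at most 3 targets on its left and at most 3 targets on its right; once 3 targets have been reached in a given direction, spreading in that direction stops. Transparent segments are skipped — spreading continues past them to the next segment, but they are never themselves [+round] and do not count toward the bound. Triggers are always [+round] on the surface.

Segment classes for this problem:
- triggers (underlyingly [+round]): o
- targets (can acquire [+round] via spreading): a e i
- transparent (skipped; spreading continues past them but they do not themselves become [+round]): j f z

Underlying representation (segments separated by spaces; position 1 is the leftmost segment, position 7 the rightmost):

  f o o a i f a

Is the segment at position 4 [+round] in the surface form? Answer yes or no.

From /o/ at 2 rightward: 3 /o/ is itself a trigger — this domain ends here.
From /o/ at 2 leftward: 1 /f/ transparent; word edge.
From /o/ at 3 rightward: 4 /a/ → [+round]; 5 /i/ → [+round]; 6 /f/ transparent; 7 /a/ → [+round]; bound reached.
From /o/ at 3 leftward: 2 /o/ is itself a trigger — this domain ends here.
[+round] positions on the surface: 2 3 4 5 7.

yes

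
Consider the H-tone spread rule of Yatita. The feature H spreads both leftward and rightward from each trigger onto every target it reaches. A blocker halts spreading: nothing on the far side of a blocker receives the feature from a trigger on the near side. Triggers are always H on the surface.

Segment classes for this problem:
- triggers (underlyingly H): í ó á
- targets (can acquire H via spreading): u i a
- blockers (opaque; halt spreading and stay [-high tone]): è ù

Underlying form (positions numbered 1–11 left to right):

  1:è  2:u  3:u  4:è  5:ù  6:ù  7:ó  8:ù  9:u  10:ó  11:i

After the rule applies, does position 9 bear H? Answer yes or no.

From /ó/ at 7 rightward: 8 /ù/ blocks.
From /ó/ at 7 leftward: 6 /ù/ blocks.
From /ó/ at 10 rightward: 11 /i/ → H; word edge.
From /ó/ at 10 leftward: 9 /u/ → H; 8 /ù/ blocks.
Targets with no active source: positions 2 3 stay [-high tone].
H positions on the surface: 7 9 10 11.

yes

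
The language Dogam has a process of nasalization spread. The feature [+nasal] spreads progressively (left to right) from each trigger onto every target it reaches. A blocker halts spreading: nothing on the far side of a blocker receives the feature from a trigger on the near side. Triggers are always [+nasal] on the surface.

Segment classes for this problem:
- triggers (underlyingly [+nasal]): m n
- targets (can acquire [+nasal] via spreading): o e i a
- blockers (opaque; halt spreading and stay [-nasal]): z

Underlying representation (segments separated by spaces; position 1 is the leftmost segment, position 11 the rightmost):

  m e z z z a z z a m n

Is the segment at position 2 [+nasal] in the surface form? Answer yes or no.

From /m/ at 1 rightward: 2 /e/ → [+nasal]; 3 /z/ blocks.
From /m/ at 10 rightward: 11 /n/ is itself a trigger — this domain ends here.
From /n/ at 11 rightward: word edge.
Targets with no active source: positions 6 9 stay [-nasal].
[+nasal] positions on the surface: 1 2 10 11.

yes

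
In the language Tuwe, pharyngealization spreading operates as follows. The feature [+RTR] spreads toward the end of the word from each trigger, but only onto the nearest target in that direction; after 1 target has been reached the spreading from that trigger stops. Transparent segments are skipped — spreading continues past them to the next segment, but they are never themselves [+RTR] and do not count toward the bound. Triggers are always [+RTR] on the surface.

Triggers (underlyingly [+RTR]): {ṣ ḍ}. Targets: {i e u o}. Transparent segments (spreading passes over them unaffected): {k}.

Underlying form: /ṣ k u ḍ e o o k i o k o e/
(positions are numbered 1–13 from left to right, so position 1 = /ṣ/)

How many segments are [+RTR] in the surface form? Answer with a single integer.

4

From /ṣ/ at 1 rightward: 2 /k/ transparent; 3 /u/ → [+RTR]; bound reached.
From /ḍ/ at 4 rightward: 5 /e/ → [+RTR]; bound reached.
Targets with no active source: positions 6 7 9 10 12 13 stay [-emphatic].
[+RTR] positions on the surface: 1 3 4 5.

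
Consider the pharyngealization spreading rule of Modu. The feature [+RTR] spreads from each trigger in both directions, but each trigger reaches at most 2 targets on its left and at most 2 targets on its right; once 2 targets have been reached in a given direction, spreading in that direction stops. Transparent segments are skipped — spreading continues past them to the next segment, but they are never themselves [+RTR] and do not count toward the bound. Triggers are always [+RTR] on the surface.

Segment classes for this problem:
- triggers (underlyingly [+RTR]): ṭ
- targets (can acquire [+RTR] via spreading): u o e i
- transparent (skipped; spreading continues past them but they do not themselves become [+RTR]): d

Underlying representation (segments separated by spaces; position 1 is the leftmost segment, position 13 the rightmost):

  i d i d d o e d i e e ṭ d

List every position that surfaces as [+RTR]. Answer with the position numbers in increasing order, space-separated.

10 11 12

From /ṭ/ at 12 rightward: 13 /d/ transparent; word edge.
From /ṭ/ at 12 leftward: 11 /e/ → [+RTR]; 10 /e/ → [+RTR]; bound reached.
Targets with no active source: positions 1 3 6 7 9 stay [-emphatic].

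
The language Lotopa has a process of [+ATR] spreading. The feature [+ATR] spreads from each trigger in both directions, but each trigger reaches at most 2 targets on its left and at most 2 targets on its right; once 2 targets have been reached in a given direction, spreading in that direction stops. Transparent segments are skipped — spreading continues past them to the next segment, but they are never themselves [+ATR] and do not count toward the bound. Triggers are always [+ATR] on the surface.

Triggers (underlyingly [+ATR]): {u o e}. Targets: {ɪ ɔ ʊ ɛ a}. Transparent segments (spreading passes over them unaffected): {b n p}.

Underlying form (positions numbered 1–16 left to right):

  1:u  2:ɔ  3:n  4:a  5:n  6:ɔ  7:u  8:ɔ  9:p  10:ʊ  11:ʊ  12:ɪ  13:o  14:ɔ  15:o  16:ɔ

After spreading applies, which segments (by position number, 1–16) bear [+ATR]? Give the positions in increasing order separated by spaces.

From /u/ at 1 rightward: 2 /ɔ/ → [+ATR]; 3 /n/ transparent; 4 /a/ → [+ATR]; bound reached.
From /u/ at 1 leftward: word edge.
From /u/ at 7 rightward: 8 /ɔ/ → [+ATR]; 9 /p/ transparent; 10 /ʊ/ → [+ATR]; bound reached.
From /u/ at 7 leftward: 6 /ɔ/ → [+ATR]; 5 /n/ transparent; 4 /a/ → [+ATR]; bound reached.
From /o/ at 13 rightward: 14 /ɔ/ → [+ATR]; 15 /o/ is itself a trigger — this domain ends here.
From /o/ at 13 leftward: 12 /ɪ/ → [+ATR]; 11 /ʊ/ → [+ATR]; bound reached.
From /o/ at 15 rightward: 16 /ɔ/ → [+ATR]; word edge.
From /o/ at 15 leftward: 14 /ɔ/ → [+ATR]; 13 /o/ is itself a trigger — this domain ends here.

1 2 4 6 7 8 10 11 12 13 14 15 16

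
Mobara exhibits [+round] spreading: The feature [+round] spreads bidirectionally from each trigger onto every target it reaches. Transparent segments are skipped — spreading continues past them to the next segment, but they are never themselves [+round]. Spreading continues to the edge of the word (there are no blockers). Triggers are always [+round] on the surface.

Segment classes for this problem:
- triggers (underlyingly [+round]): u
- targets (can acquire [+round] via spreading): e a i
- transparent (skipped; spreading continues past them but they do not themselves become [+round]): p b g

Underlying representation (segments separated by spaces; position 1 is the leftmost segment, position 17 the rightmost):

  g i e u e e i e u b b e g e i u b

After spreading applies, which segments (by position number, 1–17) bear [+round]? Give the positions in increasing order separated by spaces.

2 3 4 5 6 7 8 9 12 14 15 16

From /u/ at 4 rightward: 5 /e/ → [+round]; 6 /e/ → [+round]; 7 /i/ → [+round]; 8 /e/ → [+round]; 9 /u/ is itself a trigger — this domain ends here.
From /u/ at 4 leftward: 3 /e/ → [+round]; 2 /i/ → [+round]; 1 /g/ transparent; word edge.
From /u/ at 9 rightward: 10 /b/ transparent; 11 /b/ transparent; 12 /e/ → [+round]; 13 /g/ transparent; 14 /e/ → [+round]; 15 /i/ → [+round]; 16 /u/ is itself a trigger — this domain ends here.
From /u/ at 9 leftward: 8 /e/ → [+round]; 7 /i/ → [+round]; 6 /e/ → [+round]; 5 /e/ → [+round]; 4 /u/ is itself a trigger — this domain ends here.
From /u/ at 16 rightward: 17 /b/ transparent; word edge.
From /u/ at 16 leftward: 15 /i/ → [+round]; 14 /e/ → [+round]; 13 /g/ transparent; 12 /e/ → [+round]; 11 /b/ transparent; 10 /b/ transparent; 9 /u/ is itself a trigger — this domain ends here.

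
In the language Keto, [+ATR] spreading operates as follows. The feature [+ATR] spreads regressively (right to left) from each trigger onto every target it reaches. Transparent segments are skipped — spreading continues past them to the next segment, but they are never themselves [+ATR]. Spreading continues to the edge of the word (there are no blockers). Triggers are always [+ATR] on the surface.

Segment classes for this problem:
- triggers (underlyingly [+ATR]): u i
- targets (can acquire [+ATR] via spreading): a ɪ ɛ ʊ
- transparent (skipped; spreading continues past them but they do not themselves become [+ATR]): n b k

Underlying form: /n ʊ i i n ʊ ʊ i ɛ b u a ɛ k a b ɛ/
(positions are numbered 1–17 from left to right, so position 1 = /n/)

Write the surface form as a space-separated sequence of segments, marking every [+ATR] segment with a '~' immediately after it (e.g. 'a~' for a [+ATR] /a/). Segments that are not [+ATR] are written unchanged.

From /i/ at 3 leftward: 2 /ʊ/ → [+ATR]; 1 /n/ transparent; word edge.
From /i/ at 4 leftward: 3 /i/ is itself a trigger — this domain ends here.
From /i/ at 8 leftward: 7 /ʊ/ → [+ATR]; 6 /ʊ/ → [+ATR]; 5 /n/ transparent; 4 /i/ is itself a trigger — this domain ends here.
From /u/ at 11 leftward: 10 /b/ transparent; 9 /ɛ/ → [+ATR]; 8 /i/ is itself a trigger — this domain ends here.
Targets with no active source: positions 12 13 15 17 stay [-ATR].
[+ATR] positions on the surface: 2 3 4 6 7 8 9 11.

n ʊ~ i~ i~ n ʊ~ ʊ~ i~ ɛ~ b u~ a ɛ k a b ɛ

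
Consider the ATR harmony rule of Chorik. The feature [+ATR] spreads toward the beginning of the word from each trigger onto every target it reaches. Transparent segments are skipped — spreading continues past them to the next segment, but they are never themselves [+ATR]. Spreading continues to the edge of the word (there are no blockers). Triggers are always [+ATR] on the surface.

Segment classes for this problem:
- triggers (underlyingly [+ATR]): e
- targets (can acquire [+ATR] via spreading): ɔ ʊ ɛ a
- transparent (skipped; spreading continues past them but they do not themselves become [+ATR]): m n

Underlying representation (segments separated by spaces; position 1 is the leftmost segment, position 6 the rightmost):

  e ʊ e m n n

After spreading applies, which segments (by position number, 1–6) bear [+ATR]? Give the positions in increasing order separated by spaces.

From /e/ at 1 leftward: word edge.
From /e/ at 3 leftward: 2 /ʊ/ → [+ATR]; 1 /e/ is itself a trigger — this domain ends here.

1 2 3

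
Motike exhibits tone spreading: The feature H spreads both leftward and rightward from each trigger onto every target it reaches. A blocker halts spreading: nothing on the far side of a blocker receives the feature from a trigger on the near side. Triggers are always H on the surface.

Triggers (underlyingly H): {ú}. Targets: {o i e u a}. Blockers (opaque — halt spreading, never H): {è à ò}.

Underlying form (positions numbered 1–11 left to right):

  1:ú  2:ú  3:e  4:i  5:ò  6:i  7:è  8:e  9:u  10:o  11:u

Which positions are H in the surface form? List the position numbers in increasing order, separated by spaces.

From /ú/ at 1 rightward: 2 /ú/ is itself a trigger — this domain ends here.
From /ú/ at 1 leftward: word edge.
From /ú/ at 2 rightward: 3 /e/ → H; 4 /i/ → H; 5 /ò/ blocks.
From /ú/ at 2 leftward: 1 /ú/ is itself a trigger — this domain ends here.
Targets with no active source: positions 6 8 9 10 11 stay [-high tone].

1 2 3 4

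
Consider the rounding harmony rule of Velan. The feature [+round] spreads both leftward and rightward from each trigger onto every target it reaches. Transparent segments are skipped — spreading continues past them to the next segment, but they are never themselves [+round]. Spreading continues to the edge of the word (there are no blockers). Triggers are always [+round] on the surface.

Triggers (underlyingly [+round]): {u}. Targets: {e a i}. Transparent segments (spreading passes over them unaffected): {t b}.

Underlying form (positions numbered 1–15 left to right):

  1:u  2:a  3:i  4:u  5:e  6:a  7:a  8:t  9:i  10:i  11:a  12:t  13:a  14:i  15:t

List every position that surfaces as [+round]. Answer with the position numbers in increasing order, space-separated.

From /u/ at 1 rightward: 2 /a/ → [+round]; 3 /i/ → [+round]; 4 /u/ is itself a trigger — this domain ends here.
From /u/ at 1 leftward: word edge.
From /u/ at 4 rightward: 5 /e/ → [+round]; 6 /a/ → [+round]; 7 /a/ → [+round]; 8 /t/ transparent; 9 /i/ → [+round]; 10 /i/ → [+round]; 11 /a/ → [+round]; 12 /t/ transparent; 13 /a/ → [+round]; 14 /i/ → [+round]; 15 /t/ transparent; word edge.
From /u/ at 4 leftward: 3 /i/ → [+round]; 2 /a/ → [+round]; 1 /u/ is itself a trigger — this domain ends here.

1 2 3 4 5 6 7 9 10 11 13 14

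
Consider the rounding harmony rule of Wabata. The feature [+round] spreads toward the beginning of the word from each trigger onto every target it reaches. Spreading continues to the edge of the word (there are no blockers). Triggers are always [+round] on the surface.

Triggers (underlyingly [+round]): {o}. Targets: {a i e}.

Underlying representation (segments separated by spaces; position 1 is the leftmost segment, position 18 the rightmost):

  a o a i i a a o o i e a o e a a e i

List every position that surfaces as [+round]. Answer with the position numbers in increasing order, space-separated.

1 2 3 4 5 6 7 8 9 10 11 12 13

From /o/ at 2 leftward: 1 /a/ → [+round]; word edge.
From /o/ at 8 leftward: 7 /a/ → [+round]; 6 /a/ → [+round]; 5 /i/ → [+round]; 4 /i/ → [+round]; 3 /a/ → [+round]; 2 /o/ is itself a trigger — this domain ends here.
From /o/ at 9 leftward: 8 /o/ is itself a trigger — this domain ends here.
From /o/ at 13 leftward: 12 /a/ → [+round]; 11 /e/ → [+round]; 10 /i/ → [+round]; 9 /o/ is itself a trigger — this domain ends here.
Targets with no active source: positions 14 15 16 17 18 stay [-round].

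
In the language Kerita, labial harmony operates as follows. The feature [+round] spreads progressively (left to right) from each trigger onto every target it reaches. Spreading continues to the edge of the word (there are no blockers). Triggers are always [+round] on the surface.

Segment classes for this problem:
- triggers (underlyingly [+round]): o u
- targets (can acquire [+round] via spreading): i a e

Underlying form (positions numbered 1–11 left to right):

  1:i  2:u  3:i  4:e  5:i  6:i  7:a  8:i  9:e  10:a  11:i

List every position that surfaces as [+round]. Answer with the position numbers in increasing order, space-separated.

2 3 4 5 6 7 8 9 10 11

From /u/ at 2 rightward: 3 /i/ → [+round]; 4 /e/ → [+round]; 5 /i/ → [+round]; 6 /i/ → [+round]; 7 /a/ → [+round]; 8 /i/ → [+round]; 9 /e/ → [+round]; 10 /a/ → [+round]; 11 /i/ → [+round]; word edge.
Target with no active source: position 1 stays [-round].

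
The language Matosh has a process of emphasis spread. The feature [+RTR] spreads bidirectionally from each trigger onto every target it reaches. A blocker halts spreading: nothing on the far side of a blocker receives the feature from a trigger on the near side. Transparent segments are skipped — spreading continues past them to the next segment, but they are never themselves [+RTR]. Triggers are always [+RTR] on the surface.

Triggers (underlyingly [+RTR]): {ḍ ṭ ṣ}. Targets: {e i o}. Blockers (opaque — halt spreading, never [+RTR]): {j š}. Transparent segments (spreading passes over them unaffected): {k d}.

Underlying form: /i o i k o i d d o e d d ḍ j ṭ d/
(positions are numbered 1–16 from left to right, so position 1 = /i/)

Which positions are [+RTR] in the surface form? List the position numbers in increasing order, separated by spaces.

1 2 3 5 6 9 10 13 15

From /ḍ/ at 13 rightward: 14 /j/ blocks.
From /ḍ/ at 13 leftward: 12 /d/ transparent; 11 /d/ transparent; 10 /e/ → [+RTR]; 9 /o/ → [+RTR]; 8 /d/ transparent; 7 /d/ transparent; 6 /i/ → [+RTR]; 5 /o/ → [+RTR]; 4 /k/ transparent; 3 /i/ → [+RTR]; 2 /o/ → [+RTR]; 1 /i/ → [+RTR]; word edge.
From /ṭ/ at 15 rightward: 16 /d/ transparent; word edge.
From /ṭ/ at 15 leftward: 14 /j/ blocks.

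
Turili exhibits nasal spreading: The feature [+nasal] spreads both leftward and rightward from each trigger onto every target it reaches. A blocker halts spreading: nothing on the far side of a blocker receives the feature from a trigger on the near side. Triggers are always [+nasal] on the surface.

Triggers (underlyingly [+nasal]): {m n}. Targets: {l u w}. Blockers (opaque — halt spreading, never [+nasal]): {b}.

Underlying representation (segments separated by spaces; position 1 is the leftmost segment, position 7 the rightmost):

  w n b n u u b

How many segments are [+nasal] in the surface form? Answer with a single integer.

From /n/ at 2 rightward: 3 /b/ blocks.
From /n/ at 2 leftward: 1 /w/ → [+nasal]; word edge.
From /n/ at 4 rightward: 5 /u/ → [+nasal]; 6 /u/ → [+nasal]; 7 /b/ blocks.
From /n/ at 4 leftward: 3 /b/ blocks.
[+nasal] positions on the surface: 1 2 4 5 6.

5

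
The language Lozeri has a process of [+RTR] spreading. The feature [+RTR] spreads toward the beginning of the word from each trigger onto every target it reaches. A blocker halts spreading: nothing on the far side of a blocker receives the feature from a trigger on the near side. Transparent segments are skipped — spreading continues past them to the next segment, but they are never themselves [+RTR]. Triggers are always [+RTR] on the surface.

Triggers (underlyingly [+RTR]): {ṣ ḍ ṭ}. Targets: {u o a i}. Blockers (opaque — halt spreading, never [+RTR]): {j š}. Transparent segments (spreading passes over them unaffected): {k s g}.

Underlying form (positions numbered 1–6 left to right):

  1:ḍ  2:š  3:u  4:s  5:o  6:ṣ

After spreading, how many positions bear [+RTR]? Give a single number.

4

From /ḍ/ at 1 leftward: word edge.
From /ṣ/ at 6 leftward: 5 /o/ → [+RTR]; 4 /s/ transparent; 3 /u/ → [+RTR]; 2 /š/ blocks.
[+RTR] positions on the surface: 1 3 5 6.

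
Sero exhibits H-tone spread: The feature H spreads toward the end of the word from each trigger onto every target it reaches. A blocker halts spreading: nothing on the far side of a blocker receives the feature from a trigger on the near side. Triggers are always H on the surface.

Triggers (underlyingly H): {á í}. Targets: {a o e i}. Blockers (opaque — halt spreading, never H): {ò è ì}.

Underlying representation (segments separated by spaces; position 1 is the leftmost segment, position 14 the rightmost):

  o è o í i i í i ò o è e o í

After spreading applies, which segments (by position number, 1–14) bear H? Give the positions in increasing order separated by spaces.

4 5 6 7 8 14

From /í/ at 4 rightward: 5 /i/ → H; 6 /i/ → H; 7 /í/ is itself a trigger — this domain ends here.
From /í/ at 7 rightward: 8 /i/ → H; 9 /ò/ blocks.
From /í/ at 14 rightward: word edge.
Targets with no active source: positions 1 3 10 12 13 stay [-high tone].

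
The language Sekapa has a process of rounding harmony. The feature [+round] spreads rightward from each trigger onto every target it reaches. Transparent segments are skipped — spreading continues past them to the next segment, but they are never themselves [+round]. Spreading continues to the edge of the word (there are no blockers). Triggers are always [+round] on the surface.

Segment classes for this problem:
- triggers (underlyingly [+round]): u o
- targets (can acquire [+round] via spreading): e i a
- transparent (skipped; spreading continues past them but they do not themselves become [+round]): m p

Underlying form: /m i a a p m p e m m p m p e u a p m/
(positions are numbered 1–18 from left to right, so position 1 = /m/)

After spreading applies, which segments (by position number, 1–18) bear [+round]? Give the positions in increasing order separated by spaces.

15 16

From /u/ at 15 rightward: 16 /a/ → [+round]; 17 /p/ transparent; 18 /m/ transparent; word edge.
Targets with no active source: positions 2 3 4 8 14 stay [-round].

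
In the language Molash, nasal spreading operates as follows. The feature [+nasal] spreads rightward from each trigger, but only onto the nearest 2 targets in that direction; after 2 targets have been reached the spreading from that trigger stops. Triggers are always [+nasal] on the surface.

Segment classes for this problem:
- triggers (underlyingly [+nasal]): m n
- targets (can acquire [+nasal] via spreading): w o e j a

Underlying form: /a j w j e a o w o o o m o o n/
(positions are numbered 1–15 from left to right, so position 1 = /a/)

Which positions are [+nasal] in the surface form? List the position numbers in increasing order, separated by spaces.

From /m/ at 12 rightward: 13 /o/ → [+nasal]; 14 /o/ → [+nasal]; bound reached.
From /n/ at 15 rightward: word edge.
Targets with no active source: positions 1 2 3 4 5 6 7 8 9 10 11 stay [-nasal].

12 13 14 15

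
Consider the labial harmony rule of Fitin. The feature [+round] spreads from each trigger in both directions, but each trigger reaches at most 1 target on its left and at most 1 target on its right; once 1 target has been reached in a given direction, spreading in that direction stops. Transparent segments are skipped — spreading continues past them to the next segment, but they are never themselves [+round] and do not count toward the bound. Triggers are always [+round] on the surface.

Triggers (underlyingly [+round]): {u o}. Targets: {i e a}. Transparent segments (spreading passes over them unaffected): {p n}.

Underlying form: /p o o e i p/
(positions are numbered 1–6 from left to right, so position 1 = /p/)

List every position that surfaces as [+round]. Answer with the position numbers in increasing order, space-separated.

From /o/ at 2 rightward: 3 /o/ is itself a trigger — this domain ends here.
From /o/ at 2 leftward: 1 /p/ transparent; word edge.
From /o/ at 3 rightward: 4 /e/ → [+round]; bound reached.
From /o/ at 3 leftward: 2 /o/ is itself a trigger — this domain ends here.
Target with no active source: position 5 stays [-round].

2 3 4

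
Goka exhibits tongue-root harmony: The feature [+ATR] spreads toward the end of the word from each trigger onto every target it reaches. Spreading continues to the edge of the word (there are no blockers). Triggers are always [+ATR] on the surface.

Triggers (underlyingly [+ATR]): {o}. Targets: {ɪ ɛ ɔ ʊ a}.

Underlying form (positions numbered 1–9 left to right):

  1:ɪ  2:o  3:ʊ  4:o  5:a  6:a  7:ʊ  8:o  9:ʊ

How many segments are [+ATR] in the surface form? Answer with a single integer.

From /o/ at 2 rightward: 3 /ʊ/ → [+ATR]; 4 /o/ is itself a trigger — this domain ends here.
From /o/ at 4 rightward: 5 /a/ → [+ATR]; 6 /a/ → [+ATR]; 7 /ʊ/ → [+ATR]; 8 /o/ is itself a trigger — this domain ends here.
From /o/ at 8 rightward: 9 /ʊ/ → [+ATR]; word edge.
Target with no active source: position 1 stays [-ATR].
[+ATR] positions on the surface: 2 3 4 5 6 7 8 9.

8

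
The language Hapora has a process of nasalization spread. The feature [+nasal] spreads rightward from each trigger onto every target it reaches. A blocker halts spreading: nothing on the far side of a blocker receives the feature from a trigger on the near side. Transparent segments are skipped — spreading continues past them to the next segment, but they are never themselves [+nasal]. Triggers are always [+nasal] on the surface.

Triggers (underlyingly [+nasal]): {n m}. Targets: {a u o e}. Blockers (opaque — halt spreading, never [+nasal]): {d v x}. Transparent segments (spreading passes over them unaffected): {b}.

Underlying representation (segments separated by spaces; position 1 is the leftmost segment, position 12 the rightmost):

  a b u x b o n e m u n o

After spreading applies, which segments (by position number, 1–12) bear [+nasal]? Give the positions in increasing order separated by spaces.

7 8 9 10 11 12

From /n/ at 7 rightward: 8 /e/ → [+nasal]; 9 /m/ is itself a trigger — this domain ends here.
From /m/ at 9 rightward: 10 /u/ → [+nasal]; 11 /n/ is itself a trigger — this domain ends here.
From /n/ at 11 rightward: 12 /o/ → [+nasal]; word edge.
Targets with no active source: positions 1 3 6 stay [-nasal].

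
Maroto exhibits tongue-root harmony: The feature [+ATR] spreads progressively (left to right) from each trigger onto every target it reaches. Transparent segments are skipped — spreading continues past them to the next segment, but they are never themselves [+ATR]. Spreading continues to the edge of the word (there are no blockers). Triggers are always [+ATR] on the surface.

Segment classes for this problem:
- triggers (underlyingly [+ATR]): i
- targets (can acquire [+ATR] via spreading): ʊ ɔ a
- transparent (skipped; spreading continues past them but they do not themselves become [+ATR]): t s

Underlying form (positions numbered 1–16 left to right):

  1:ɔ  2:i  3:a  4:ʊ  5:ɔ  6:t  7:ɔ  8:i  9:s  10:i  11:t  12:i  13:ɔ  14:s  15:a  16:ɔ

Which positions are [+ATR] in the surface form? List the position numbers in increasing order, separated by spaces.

From /i/ at 2 rightward: 3 /a/ → [+ATR]; 4 /ʊ/ → [+ATR]; 5 /ɔ/ → [+ATR]; 6 /t/ transparent; 7 /ɔ/ → [+ATR]; 8 /i/ is itself a trigger — this domain ends here.
From /i/ at 8 rightward: 9 /s/ transparent; 10 /i/ is itself a trigger — this domain ends here.
From /i/ at 10 rightward: 11 /t/ transparent; 12 /i/ is itself a trigger — this domain ends here.
From /i/ at 12 rightward: 13 /ɔ/ → [+ATR]; 14 /s/ transparent; 15 /a/ → [+ATR]; 16 /ɔ/ → [+ATR]; word edge.
Target with no active source: position 1 stays [-ATR].

2 3 4 5 7 8 10 12 13 15 16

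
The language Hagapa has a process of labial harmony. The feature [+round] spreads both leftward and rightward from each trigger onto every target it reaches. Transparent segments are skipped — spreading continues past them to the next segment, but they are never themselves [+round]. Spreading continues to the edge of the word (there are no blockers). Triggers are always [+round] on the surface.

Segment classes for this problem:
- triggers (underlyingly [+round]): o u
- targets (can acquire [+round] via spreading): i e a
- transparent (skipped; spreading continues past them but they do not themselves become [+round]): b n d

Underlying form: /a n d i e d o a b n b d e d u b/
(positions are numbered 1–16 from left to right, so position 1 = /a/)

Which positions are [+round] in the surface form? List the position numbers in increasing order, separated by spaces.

From /o/ at 7 rightward: 8 /a/ → [+round]; 9 /b/ transparent; 10 /n/ transparent; 11 /b/ transparent; 12 /d/ transparent; 13 /e/ → [+round]; 14 /d/ transparent; 15 /u/ is itself a trigger — this domain ends here.
From /o/ at 7 leftward: 6 /d/ transparent; 5 /e/ → [+round]; 4 /i/ → [+round]; 3 /d/ transparent; 2 /n/ transparent; 1 /a/ → [+round]; word edge.
From /u/ at 15 rightward: 16 /b/ transparent; word edge.
From /u/ at 15 leftward: 14 /d/ transparent; 13 /e/ → [+round]; 12 /d/ transparent; 11 /b/ transparent; 10 /n/ transparent; 9 /b/ transparent; 8 /a/ → [+round]; 7 /o/ is itself a trigger — this domain ends here.

1 4 5 7 8 13 15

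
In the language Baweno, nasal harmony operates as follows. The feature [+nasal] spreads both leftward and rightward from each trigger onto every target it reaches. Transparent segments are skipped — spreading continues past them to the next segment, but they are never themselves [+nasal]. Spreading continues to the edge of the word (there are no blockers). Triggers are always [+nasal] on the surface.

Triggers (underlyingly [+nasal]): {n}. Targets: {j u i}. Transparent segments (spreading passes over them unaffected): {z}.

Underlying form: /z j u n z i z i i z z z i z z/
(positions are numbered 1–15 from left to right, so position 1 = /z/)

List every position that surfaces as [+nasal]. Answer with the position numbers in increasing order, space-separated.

From /n/ at 4 rightward: 5 /z/ transparent; 6 /i/ → [+nasal]; 7 /z/ transparent; 8 /i/ → [+nasal]; 9 /i/ → [+nasal]; 10 /z/ transparent; 11 /z/ transparent; 12 /z/ transparent; 13 /i/ → [+nasal]; 14 /z/ transparent; 15 /z/ transparent; word edge.
From /n/ at 4 leftward: 3 /u/ → [+nasal]; 2 /j/ → [+nasal]; 1 /z/ transparent; word edge.

2 3 4 6 8 9 13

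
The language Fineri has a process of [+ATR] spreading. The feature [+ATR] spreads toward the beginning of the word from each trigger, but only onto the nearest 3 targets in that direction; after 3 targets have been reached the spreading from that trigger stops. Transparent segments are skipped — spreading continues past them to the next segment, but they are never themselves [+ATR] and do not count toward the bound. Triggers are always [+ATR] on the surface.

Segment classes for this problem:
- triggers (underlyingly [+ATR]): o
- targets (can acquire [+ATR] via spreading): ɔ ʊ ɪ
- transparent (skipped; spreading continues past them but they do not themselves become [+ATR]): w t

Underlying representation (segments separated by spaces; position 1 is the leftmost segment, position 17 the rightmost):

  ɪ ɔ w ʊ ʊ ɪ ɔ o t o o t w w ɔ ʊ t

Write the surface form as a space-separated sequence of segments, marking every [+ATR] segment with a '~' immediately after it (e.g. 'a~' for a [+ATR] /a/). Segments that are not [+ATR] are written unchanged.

From /o/ at 8 leftward: 7 /ɔ/ → [+ATR]; 6 /ɪ/ → [+ATR]; 5 /ʊ/ → [+ATR]; bound reached.
From /o/ at 10 leftward: 9 /t/ transparent; 8 /o/ is itself a trigger — this domain ends here.
From /o/ at 11 leftward: 10 /o/ is itself a trigger — this domain ends here.
Targets with no active source: positions 1 2 4 15 16 stay [-ATR].
[+ATR] positions on the surface: 5 6 7 8 10 11.

ɪ ɔ w ʊ ʊ~ ɪ~ ɔ~ o~ t o~ o~ t w w ɔ ʊ t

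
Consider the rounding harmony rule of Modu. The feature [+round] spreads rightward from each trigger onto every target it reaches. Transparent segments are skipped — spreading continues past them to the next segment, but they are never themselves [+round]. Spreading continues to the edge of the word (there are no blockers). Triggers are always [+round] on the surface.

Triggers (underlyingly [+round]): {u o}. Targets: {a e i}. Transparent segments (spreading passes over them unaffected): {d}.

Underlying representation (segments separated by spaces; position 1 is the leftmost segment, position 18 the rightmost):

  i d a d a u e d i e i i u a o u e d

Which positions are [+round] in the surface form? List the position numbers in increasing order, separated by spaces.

6 7 9 10 11 12 13 14 15 16 17

From /u/ at 6 rightward: 7 /e/ → [+round]; 8 /d/ transparent; 9 /i/ → [+round]; 10 /e/ → [+round]; 11 /i/ → [+round]; 12 /i/ → [+round]; 13 /u/ is itself a trigger — this domain ends here.
From /u/ at 13 rightward: 14 /a/ → [+round]; 15 /o/ is itself a trigger — this domain ends here.
From /o/ at 15 rightward: 16 /u/ is itself a trigger — this domain ends here.
From /u/ at 16 rightward: 17 /e/ → [+round]; 18 /d/ transparent; word edge.
Targets with no active source: positions 1 3 5 stay [-round].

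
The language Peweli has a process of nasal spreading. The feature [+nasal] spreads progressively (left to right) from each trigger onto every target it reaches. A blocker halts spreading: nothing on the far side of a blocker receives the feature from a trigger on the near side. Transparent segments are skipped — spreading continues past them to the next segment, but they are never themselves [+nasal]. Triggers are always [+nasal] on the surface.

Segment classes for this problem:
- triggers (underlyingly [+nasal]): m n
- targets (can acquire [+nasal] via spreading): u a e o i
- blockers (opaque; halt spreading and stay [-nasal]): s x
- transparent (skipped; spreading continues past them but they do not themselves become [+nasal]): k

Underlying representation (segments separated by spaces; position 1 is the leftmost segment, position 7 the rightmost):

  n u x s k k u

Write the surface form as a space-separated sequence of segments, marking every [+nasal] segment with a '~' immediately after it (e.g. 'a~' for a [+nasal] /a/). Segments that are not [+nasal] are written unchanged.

From /n/ at 1 rightward: 2 /u/ → [+nasal]; 3 /x/ blocks.
Target with no active source: position 7 stays [-nasal].
[+nasal] positions on the surface: 1 2.

n~ u~ x s k k u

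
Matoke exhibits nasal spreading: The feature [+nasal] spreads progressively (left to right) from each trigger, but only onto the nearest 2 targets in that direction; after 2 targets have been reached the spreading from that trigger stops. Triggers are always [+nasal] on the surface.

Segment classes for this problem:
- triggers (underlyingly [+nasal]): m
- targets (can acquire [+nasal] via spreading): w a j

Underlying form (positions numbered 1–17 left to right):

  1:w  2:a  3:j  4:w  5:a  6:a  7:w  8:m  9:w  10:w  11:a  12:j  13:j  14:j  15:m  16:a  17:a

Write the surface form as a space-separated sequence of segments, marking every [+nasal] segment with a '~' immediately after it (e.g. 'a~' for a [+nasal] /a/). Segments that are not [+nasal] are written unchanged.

From /m/ at 8 rightward: 9 /w/ → [+nasal]; 10 /w/ → [+nasal]; bound reached.
From /m/ at 15 rightward: 16 /a/ → [+nasal]; 17 /a/ → [+nasal]; bound reached.
Targets with no active source: positions 1 2 3 4 5 6 7 11 12 13 14 stay [-nasal].
[+nasal] positions on the surface: 8 9 10 15 16 17.

w a j w a a w m~ w~ w~ a j j j m~ a~ a~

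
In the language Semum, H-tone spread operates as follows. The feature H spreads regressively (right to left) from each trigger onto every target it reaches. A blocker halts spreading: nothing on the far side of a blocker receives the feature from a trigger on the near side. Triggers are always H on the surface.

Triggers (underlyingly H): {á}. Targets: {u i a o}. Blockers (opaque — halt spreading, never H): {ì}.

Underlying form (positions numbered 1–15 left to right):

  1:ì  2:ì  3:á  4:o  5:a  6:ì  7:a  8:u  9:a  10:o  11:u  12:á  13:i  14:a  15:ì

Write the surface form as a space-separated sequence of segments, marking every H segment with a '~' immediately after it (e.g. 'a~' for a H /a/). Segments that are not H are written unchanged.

ì ì á~ o a ì a~ u~ a~ o~ u~ á~ i a ì

From /á/ at 3 leftward: 2 /ì/ blocks.
From /á/ at 12 leftward: 11 /u/ → H; 10 /o/ → H; 9 /a/ → H; 8 /u/ → H; 7 /a/ → H; 6 /ì/ blocks.
Targets with no active source: positions 4 5 13 14 stay [-high tone].
H positions on the surface: 3 7 8 9 10 11 12.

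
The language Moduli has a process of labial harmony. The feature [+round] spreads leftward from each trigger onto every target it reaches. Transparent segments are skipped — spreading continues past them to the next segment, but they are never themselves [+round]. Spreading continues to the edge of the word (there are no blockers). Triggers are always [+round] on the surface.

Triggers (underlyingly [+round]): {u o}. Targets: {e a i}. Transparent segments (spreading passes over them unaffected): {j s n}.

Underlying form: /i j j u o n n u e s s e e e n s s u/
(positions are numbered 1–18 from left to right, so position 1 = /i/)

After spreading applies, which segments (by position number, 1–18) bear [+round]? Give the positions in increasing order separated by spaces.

From /u/ at 4 leftward: 3 /j/ transparent; 2 /j/ transparent; 1 /i/ → [+round]; word edge.
From /o/ at 5 leftward: 4 /u/ is itself a trigger — this domain ends here.
From /u/ at 8 leftward: 7 /n/ transparent; 6 /n/ transparent; 5 /o/ is itself a trigger — this domain ends here.
From /u/ at 18 leftward: 17 /s/ transparent; 16 /s/ transparent; 15 /n/ transparent; 14 /e/ → [+round]; 13 /e/ → [+round]; 12 /e/ → [+round]; 11 /s/ transparent; 10 /s/ transparent; 9 /e/ → [+round]; 8 /u/ is itself a trigger — this domain ends here.

1 4 5 8 9 12 13 14 18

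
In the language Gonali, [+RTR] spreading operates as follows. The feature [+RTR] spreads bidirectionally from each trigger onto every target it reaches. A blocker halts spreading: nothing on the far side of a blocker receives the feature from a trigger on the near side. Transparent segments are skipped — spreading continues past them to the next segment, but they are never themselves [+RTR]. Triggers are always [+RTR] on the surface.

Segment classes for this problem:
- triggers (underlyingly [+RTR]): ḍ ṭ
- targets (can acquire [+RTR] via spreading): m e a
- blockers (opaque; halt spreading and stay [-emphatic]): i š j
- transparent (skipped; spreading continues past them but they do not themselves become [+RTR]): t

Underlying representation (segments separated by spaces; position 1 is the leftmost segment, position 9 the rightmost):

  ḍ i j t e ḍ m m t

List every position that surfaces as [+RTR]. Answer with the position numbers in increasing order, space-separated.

From /ḍ/ at 1 rightward: 2 /i/ blocks.
From /ḍ/ at 1 leftward: word edge.
From /ḍ/ at 6 rightward: 7 /m/ → [+RTR]; 8 /m/ → [+RTR]; 9 /t/ transparent; word edge.
From /ḍ/ at 6 leftward: 5 /e/ → [+RTR]; 4 /t/ transparent; 3 /j/ blocks.

1 5 6 7 8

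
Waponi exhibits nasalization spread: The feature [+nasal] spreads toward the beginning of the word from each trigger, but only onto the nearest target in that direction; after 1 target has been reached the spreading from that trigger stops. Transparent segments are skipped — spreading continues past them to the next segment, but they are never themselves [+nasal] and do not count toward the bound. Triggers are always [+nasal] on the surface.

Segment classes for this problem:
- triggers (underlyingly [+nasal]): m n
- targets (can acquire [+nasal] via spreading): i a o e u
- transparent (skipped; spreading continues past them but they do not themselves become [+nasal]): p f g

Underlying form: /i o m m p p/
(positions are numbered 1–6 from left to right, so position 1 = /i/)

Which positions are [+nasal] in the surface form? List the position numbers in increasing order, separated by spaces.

2 3 4

From /m/ at 3 leftward: 2 /o/ → [+nasal]; bound reached.
From /m/ at 4 leftward: 3 /m/ is itself a trigger — this domain ends here.
Target with no active source: position 1 stays [-nasal].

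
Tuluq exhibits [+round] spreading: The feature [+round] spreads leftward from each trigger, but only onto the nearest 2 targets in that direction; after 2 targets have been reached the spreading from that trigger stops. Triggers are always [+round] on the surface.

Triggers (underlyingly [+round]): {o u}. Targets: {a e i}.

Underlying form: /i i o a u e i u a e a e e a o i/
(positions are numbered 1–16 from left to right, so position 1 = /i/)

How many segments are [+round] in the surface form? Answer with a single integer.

11

From /o/ at 3 leftward: 2 /i/ → [+round]; 1 /i/ → [+round]; bound reached.
From /u/ at 5 leftward: 4 /a/ → [+round]; 3 /o/ is itself a trigger — this domain ends here.
From /u/ at 8 leftward: 7 /i/ → [+round]; 6 /e/ → [+round]; bound reached.
From /o/ at 15 leftward: 14 /a/ → [+round]; 13 /e/ → [+round]; bound reached.
Targets with no active source: positions 9 10 11 12 16 stay [-round].
[+round] positions on the surface: 1 2 3 4 5 6 7 8 13 14 15.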